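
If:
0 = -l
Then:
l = 0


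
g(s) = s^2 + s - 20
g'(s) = 2*s + 1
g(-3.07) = -13.65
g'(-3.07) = -5.14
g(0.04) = -19.96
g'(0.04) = 1.08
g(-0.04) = -20.04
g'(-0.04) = 0.92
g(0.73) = -18.74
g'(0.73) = 2.46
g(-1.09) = -19.90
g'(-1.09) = -1.18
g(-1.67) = -18.88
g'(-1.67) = -2.34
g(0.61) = -19.02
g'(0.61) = 2.22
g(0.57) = -19.11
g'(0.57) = 2.14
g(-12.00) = 112.00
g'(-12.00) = -23.00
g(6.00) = 22.00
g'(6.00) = 13.00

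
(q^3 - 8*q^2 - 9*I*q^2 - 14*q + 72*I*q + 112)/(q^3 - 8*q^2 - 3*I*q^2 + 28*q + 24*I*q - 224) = (q - 2*I)/(q + 4*I)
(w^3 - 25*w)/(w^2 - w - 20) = w*(w + 5)/(w + 4)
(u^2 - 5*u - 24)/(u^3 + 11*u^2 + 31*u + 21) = (u - 8)/(u^2 + 8*u + 7)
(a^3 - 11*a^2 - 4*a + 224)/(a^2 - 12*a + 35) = (a^2 - 4*a - 32)/(a - 5)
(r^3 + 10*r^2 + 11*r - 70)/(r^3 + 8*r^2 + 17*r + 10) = (r^2 + 5*r - 14)/(r^2 + 3*r + 2)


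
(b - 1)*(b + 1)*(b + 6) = b^3 + 6*b^2 - b - 6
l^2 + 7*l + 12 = (l + 3)*(l + 4)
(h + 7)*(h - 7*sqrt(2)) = h^2 - 7*sqrt(2)*h + 7*h - 49*sqrt(2)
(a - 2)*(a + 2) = a^2 - 4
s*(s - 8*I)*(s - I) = s^3 - 9*I*s^2 - 8*s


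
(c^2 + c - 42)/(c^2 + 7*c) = (c - 6)/c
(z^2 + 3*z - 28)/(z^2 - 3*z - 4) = (z + 7)/(z + 1)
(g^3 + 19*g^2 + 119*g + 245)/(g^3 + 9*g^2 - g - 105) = (g + 7)/(g - 3)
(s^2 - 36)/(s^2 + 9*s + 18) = (s - 6)/(s + 3)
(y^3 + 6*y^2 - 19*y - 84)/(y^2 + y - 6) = (y^2 + 3*y - 28)/(y - 2)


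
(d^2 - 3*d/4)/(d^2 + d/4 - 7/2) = d*(4*d - 3)/(4*d^2 + d - 14)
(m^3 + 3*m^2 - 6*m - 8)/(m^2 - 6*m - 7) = (m^2 + 2*m - 8)/(m - 7)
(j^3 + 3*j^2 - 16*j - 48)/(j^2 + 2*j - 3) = (j^2 - 16)/(j - 1)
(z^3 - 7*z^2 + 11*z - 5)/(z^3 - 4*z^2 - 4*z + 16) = (z^3 - 7*z^2 + 11*z - 5)/(z^3 - 4*z^2 - 4*z + 16)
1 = 1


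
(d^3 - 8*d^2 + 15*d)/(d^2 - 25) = d*(d - 3)/(d + 5)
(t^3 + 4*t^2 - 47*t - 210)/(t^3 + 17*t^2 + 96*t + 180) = (t - 7)/(t + 6)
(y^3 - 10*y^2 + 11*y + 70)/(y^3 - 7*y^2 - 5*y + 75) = (y^2 - 5*y - 14)/(y^2 - 2*y - 15)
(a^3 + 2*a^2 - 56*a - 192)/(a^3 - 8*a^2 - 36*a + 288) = (a + 4)/(a - 6)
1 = 1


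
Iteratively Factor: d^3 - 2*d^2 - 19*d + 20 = (d - 5)*(d^2 + 3*d - 4) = (d - 5)*(d - 1)*(d + 4)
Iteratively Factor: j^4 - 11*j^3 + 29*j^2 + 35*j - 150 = (j - 3)*(j^3 - 8*j^2 + 5*j + 50) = (j - 5)*(j - 3)*(j^2 - 3*j - 10) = (j - 5)*(j - 3)*(j + 2)*(j - 5)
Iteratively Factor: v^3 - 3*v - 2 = (v + 1)*(v^2 - v - 2) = (v - 2)*(v + 1)*(v + 1)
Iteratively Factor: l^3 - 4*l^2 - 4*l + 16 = (l - 4)*(l^2 - 4) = (l - 4)*(l + 2)*(l - 2)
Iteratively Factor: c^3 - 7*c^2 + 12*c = (c)*(c^2 - 7*c + 12) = c*(c - 4)*(c - 3)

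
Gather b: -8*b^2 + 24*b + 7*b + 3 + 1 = -8*b^2 + 31*b + 4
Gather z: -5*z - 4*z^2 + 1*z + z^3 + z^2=z^3 - 3*z^2 - 4*z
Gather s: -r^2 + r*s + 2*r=-r^2 + r*s + 2*r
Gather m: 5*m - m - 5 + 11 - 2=4*m + 4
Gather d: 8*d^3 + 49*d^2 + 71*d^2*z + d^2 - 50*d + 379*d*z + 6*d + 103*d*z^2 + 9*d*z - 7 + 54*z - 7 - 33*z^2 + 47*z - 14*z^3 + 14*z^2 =8*d^3 + d^2*(71*z + 50) + d*(103*z^2 + 388*z - 44) - 14*z^3 - 19*z^2 + 101*z - 14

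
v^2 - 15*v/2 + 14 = (v - 4)*(v - 7/2)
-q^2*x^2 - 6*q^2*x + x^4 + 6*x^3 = x*(-q + x)*(q + x)*(x + 6)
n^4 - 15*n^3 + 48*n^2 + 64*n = n*(n - 8)^2*(n + 1)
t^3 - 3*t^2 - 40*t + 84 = (t - 7)*(t - 2)*(t + 6)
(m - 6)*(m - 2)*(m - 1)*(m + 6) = m^4 - 3*m^3 - 34*m^2 + 108*m - 72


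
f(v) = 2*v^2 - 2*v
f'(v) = 4*v - 2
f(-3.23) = 27.33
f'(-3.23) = -14.92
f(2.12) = 4.75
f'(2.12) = 6.48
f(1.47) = 1.38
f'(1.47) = 3.88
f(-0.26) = 0.66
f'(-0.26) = -3.04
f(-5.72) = 76.88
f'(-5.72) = -24.88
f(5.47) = 48.90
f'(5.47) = 19.88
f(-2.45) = 16.90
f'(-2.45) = -11.80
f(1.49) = 1.46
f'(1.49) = 3.96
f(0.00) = 0.00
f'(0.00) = -2.00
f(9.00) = 144.00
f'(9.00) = 34.00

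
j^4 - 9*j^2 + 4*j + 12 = (j - 2)^2*(j + 1)*(j + 3)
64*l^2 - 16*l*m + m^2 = (-8*l + m)^2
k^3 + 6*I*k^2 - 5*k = k*(k + I)*(k + 5*I)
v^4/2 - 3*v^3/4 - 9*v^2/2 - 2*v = v*(v/2 + 1)*(v - 4)*(v + 1/2)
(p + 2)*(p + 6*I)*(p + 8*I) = p^3 + 2*p^2 + 14*I*p^2 - 48*p + 28*I*p - 96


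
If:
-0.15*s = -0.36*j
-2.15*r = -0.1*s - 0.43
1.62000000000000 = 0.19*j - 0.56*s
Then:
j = -1.40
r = 0.04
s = -3.37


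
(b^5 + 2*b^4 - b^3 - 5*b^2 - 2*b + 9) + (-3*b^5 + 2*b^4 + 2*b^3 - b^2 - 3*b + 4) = -2*b^5 + 4*b^4 + b^3 - 6*b^2 - 5*b + 13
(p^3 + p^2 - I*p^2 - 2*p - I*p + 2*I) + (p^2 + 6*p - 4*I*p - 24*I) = p^3 + 2*p^2 - I*p^2 + 4*p - 5*I*p - 22*I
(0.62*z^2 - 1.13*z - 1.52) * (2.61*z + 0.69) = 1.6182*z^3 - 2.5215*z^2 - 4.7469*z - 1.0488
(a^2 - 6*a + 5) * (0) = 0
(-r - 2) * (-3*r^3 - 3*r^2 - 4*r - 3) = 3*r^4 + 9*r^3 + 10*r^2 + 11*r + 6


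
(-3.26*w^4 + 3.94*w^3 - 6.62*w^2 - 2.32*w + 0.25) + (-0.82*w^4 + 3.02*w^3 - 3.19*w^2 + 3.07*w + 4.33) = -4.08*w^4 + 6.96*w^3 - 9.81*w^2 + 0.75*w + 4.58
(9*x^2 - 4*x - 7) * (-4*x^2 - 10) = -36*x^4 + 16*x^3 - 62*x^2 + 40*x + 70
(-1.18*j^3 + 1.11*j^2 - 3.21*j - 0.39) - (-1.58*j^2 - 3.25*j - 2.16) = -1.18*j^3 + 2.69*j^2 + 0.04*j + 1.77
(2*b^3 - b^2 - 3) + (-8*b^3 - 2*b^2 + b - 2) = -6*b^3 - 3*b^2 + b - 5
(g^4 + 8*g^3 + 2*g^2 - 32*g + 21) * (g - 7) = g^5 + g^4 - 54*g^3 - 46*g^2 + 245*g - 147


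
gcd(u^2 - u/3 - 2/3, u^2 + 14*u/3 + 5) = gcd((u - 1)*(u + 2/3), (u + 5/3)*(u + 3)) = 1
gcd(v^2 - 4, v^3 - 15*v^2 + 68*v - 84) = v - 2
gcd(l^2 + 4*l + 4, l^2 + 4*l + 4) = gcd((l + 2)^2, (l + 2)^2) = l^2 + 4*l + 4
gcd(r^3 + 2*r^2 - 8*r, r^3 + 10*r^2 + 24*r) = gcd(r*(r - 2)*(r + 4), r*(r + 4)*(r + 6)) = r^2 + 4*r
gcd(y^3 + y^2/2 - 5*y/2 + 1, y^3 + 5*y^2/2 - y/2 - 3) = y^2 + y - 2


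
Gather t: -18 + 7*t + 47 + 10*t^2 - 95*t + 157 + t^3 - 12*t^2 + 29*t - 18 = t^3 - 2*t^2 - 59*t + 168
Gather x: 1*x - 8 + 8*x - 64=9*x - 72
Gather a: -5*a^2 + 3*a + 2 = -5*a^2 + 3*a + 2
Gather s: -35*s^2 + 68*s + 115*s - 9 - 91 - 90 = -35*s^2 + 183*s - 190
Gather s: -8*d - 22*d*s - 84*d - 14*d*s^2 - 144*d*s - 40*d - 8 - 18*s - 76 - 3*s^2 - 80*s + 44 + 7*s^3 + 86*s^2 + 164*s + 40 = -132*d + 7*s^3 + s^2*(83 - 14*d) + s*(66 - 166*d)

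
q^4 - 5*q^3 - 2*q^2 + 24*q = q*(q - 4)*(q - 3)*(q + 2)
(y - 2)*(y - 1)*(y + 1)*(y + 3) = y^4 + y^3 - 7*y^2 - y + 6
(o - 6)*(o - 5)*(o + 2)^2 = o^4 - 7*o^3 - 10*o^2 + 76*o + 120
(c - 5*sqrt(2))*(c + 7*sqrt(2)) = c^2 + 2*sqrt(2)*c - 70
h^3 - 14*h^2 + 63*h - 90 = (h - 6)*(h - 5)*(h - 3)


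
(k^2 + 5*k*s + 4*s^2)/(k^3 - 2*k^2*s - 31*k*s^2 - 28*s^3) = 1/(k - 7*s)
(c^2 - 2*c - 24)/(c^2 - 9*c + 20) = (c^2 - 2*c - 24)/(c^2 - 9*c + 20)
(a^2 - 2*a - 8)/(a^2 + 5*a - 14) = (a^2 - 2*a - 8)/(a^2 + 5*a - 14)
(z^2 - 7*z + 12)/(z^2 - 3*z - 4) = (z - 3)/(z + 1)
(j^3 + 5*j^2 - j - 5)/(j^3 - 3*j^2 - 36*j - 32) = (j^2 + 4*j - 5)/(j^2 - 4*j - 32)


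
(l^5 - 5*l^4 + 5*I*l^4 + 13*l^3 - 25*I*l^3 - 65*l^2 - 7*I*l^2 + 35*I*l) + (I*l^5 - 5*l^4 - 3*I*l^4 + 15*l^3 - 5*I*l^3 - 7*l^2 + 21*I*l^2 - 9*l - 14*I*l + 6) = l^5 + I*l^5 - 10*l^4 + 2*I*l^4 + 28*l^3 - 30*I*l^3 - 72*l^2 + 14*I*l^2 - 9*l + 21*I*l + 6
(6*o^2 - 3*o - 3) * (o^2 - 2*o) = 6*o^4 - 15*o^3 + 3*o^2 + 6*o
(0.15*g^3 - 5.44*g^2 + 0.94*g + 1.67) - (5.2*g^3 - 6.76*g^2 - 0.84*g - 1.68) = -5.05*g^3 + 1.32*g^2 + 1.78*g + 3.35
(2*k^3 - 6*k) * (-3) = -6*k^3 + 18*k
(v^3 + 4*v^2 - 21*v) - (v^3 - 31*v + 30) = 4*v^2 + 10*v - 30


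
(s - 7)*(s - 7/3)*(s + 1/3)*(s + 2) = s^4 - 7*s^3 - 43*s^2/9 + 287*s/9 + 98/9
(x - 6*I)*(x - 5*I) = x^2 - 11*I*x - 30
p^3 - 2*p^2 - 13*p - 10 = (p - 5)*(p + 1)*(p + 2)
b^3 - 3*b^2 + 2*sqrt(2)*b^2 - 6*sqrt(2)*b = b*(b - 3)*(b + 2*sqrt(2))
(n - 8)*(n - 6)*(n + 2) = n^3 - 12*n^2 + 20*n + 96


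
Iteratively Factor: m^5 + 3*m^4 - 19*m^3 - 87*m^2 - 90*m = (m + 3)*(m^4 - 19*m^2 - 30*m) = (m + 2)*(m + 3)*(m^3 - 2*m^2 - 15*m) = (m + 2)*(m + 3)^2*(m^2 - 5*m) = (m - 5)*(m + 2)*(m + 3)^2*(m)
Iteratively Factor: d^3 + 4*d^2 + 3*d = (d + 3)*(d^2 + d) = (d + 1)*(d + 3)*(d)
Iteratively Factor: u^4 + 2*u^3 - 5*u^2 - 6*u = (u + 1)*(u^3 + u^2 - 6*u) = (u - 2)*(u + 1)*(u^2 + 3*u) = (u - 2)*(u + 1)*(u + 3)*(u)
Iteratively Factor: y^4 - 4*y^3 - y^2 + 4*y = (y - 4)*(y^3 - y) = (y - 4)*(y - 1)*(y^2 + y) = y*(y - 4)*(y - 1)*(y + 1)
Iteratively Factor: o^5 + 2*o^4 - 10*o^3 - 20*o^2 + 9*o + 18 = (o + 3)*(o^4 - o^3 - 7*o^2 + o + 6) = (o + 2)*(o + 3)*(o^3 - 3*o^2 - o + 3) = (o + 1)*(o + 2)*(o + 3)*(o^2 - 4*o + 3) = (o - 1)*(o + 1)*(o + 2)*(o + 3)*(o - 3)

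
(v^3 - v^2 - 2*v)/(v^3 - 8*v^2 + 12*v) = (v + 1)/(v - 6)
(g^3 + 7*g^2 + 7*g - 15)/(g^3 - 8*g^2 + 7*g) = (g^2 + 8*g + 15)/(g*(g - 7))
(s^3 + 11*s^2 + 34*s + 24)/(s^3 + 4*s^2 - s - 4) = (s + 6)/(s - 1)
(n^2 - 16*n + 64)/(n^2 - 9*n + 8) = (n - 8)/(n - 1)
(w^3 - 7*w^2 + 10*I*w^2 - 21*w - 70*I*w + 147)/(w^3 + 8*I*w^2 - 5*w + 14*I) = (w^2 + w*(-7 + 3*I) - 21*I)/(w^2 + I*w + 2)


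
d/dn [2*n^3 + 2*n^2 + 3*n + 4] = 6*n^2 + 4*n + 3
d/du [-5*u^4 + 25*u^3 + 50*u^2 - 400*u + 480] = -20*u^3 + 75*u^2 + 100*u - 400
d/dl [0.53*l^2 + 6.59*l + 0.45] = 1.06*l + 6.59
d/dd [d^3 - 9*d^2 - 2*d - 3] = 3*d^2 - 18*d - 2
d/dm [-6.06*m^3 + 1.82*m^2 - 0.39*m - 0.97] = -18.18*m^2 + 3.64*m - 0.39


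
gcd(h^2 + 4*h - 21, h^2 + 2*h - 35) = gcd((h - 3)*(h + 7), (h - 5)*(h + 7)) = h + 7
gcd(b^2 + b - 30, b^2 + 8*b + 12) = b + 6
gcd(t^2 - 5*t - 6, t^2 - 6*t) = t - 6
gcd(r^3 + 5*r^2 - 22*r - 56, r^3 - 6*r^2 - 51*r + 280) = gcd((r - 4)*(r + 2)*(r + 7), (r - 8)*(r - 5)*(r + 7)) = r + 7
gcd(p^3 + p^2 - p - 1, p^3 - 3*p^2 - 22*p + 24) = p - 1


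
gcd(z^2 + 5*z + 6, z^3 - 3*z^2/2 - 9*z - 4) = z + 2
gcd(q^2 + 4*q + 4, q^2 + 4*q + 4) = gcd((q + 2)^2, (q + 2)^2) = q^2 + 4*q + 4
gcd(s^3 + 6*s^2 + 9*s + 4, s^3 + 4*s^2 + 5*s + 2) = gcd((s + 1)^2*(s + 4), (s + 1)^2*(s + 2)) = s^2 + 2*s + 1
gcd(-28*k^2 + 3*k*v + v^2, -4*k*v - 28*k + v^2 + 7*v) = -4*k + v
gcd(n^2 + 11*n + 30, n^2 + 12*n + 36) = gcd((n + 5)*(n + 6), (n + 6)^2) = n + 6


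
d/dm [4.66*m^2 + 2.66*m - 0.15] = 9.32*m + 2.66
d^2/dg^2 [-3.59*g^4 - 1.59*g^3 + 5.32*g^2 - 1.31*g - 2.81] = -43.08*g^2 - 9.54*g + 10.64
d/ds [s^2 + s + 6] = 2*s + 1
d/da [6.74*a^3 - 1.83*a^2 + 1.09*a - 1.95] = 20.22*a^2 - 3.66*a + 1.09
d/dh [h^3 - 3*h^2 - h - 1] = 3*h^2 - 6*h - 1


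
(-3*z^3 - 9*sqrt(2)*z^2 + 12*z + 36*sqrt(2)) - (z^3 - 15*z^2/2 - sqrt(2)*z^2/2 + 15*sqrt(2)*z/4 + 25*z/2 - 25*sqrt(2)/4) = -4*z^3 - 17*sqrt(2)*z^2/2 + 15*z^2/2 - 15*sqrt(2)*z/4 - z/2 + 169*sqrt(2)/4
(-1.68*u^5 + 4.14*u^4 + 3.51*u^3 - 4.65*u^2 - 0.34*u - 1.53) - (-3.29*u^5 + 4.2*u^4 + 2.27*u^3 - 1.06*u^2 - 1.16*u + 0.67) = 1.61*u^5 - 0.0600000000000005*u^4 + 1.24*u^3 - 3.59*u^2 + 0.82*u - 2.2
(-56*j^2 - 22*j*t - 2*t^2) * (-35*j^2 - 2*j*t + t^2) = 1960*j^4 + 882*j^3*t + 58*j^2*t^2 - 18*j*t^3 - 2*t^4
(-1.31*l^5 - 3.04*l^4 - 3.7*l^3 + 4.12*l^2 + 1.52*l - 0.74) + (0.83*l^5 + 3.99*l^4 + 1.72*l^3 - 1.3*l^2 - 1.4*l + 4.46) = -0.48*l^5 + 0.95*l^4 - 1.98*l^3 + 2.82*l^2 + 0.12*l + 3.72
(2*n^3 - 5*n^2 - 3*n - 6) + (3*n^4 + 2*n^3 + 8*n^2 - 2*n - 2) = 3*n^4 + 4*n^3 + 3*n^2 - 5*n - 8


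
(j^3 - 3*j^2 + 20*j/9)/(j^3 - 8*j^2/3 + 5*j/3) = (j - 4/3)/(j - 1)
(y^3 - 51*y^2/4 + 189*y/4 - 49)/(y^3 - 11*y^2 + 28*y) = (y - 7/4)/y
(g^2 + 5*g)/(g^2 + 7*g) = (g + 5)/(g + 7)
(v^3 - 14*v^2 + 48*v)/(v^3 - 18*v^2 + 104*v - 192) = v/(v - 4)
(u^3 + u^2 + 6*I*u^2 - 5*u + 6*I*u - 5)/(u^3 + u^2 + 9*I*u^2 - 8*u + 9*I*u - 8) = (u + 5*I)/(u + 8*I)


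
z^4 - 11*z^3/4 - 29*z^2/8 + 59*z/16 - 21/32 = (z - 7/2)*(z - 1/2)*(z - 1/4)*(z + 3/2)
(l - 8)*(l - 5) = l^2 - 13*l + 40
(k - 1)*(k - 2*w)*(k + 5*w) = k^3 + 3*k^2*w - k^2 - 10*k*w^2 - 3*k*w + 10*w^2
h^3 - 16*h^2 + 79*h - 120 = (h - 8)*(h - 5)*(h - 3)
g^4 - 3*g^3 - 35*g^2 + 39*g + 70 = (g - 7)*(g - 2)*(g + 1)*(g + 5)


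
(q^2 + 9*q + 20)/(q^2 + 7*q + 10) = (q + 4)/(q + 2)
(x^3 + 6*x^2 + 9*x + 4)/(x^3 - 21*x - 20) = (x + 1)/(x - 5)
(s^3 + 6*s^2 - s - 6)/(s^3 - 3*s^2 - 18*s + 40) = (s^3 + 6*s^2 - s - 6)/(s^3 - 3*s^2 - 18*s + 40)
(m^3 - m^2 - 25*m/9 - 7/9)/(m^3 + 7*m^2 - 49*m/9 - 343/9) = (3*m^2 + 4*m + 1)/(3*m^2 + 28*m + 49)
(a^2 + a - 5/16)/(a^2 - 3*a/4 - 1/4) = (-16*a^2 - 16*a + 5)/(4*(-4*a^2 + 3*a + 1))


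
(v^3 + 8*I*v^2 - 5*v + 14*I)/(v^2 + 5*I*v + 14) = (v^2 + I*v + 2)/(v - 2*I)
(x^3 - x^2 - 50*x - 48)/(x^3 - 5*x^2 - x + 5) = (x^2 - 2*x - 48)/(x^2 - 6*x + 5)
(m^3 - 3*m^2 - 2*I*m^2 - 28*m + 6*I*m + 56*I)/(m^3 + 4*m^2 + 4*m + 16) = (m - 7)/(m + 2*I)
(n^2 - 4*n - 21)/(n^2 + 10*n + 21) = (n - 7)/(n + 7)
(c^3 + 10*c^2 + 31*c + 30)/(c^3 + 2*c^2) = 1 + 8/c + 15/c^2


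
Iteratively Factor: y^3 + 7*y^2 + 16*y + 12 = (y + 3)*(y^2 + 4*y + 4) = (y + 2)*(y + 3)*(y + 2)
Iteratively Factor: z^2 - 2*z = (z)*(z - 2)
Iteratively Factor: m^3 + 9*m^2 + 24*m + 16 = (m + 4)*(m^2 + 5*m + 4) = (m + 4)^2*(m + 1)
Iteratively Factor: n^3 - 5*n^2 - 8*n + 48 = (n - 4)*(n^2 - n - 12) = (n - 4)^2*(n + 3)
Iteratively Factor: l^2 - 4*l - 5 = (l + 1)*(l - 5)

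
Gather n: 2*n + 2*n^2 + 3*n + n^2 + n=3*n^2 + 6*n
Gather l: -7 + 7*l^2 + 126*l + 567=7*l^2 + 126*l + 560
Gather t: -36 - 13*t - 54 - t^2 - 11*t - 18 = -t^2 - 24*t - 108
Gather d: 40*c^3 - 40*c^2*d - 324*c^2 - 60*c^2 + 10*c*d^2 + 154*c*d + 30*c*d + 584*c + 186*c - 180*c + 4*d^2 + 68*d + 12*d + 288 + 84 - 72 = 40*c^3 - 384*c^2 + 590*c + d^2*(10*c + 4) + d*(-40*c^2 + 184*c + 80) + 300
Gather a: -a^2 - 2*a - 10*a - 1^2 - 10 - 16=-a^2 - 12*a - 27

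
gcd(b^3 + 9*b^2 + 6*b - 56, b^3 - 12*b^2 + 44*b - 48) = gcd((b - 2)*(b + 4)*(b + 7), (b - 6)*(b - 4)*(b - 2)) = b - 2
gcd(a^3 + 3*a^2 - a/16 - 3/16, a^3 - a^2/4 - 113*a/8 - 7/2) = a + 1/4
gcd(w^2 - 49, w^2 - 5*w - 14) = w - 7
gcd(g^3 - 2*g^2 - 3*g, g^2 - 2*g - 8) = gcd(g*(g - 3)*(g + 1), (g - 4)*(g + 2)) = 1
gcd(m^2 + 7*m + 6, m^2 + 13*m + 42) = m + 6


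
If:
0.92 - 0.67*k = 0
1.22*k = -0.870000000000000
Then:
No Solution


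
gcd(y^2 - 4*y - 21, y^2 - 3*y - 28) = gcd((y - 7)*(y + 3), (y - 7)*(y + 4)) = y - 7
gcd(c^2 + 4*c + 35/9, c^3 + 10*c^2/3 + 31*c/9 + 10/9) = c + 5/3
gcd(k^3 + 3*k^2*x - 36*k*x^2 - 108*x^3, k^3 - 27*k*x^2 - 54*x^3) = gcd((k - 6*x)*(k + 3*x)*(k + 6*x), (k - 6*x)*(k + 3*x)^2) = -k^2 + 3*k*x + 18*x^2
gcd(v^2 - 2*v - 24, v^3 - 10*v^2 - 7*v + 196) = v + 4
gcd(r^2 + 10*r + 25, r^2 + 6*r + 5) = r + 5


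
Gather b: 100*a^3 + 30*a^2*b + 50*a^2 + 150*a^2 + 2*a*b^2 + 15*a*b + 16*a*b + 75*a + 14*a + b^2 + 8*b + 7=100*a^3 + 200*a^2 + 89*a + b^2*(2*a + 1) + b*(30*a^2 + 31*a + 8) + 7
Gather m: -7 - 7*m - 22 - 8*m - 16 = -15*m - 45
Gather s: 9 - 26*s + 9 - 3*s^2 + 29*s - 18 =-3*s^2 + 3*s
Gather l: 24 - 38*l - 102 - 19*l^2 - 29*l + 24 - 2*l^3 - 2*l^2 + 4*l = -2*l^3 - 21*l^2 - 63*l - 54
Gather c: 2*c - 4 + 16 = 2*c + 12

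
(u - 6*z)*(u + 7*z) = u^2 + u*z - 42*z^2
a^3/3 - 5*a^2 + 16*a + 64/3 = (a/3 + 1/3)*(a - 8)^2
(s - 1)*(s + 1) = s^2 - 1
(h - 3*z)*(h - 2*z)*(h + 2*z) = h^3 - 3*h^2*z - 4*h*z^2 + 12*z^3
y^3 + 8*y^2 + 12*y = y*(y + 2)*(y + 6)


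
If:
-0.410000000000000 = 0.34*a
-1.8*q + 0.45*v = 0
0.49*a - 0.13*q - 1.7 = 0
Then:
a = -1.21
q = -17.62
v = -70.49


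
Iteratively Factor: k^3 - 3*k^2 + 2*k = (k)*(k^2 - 3*k + 2) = k*(k - 2)*(k - 1)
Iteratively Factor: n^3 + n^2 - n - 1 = (n - 1)*(n^2 + 2*n + 1) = (n - 1)*(n + 1)*(n + 1)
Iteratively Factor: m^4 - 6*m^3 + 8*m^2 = (m)*(m^3 - 6*m^2 + 8*m) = m*(m - 2)*(m^2 - 4*m) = m*(m - 4)*(m - 2)*(m)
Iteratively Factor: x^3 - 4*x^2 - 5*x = (x)*(x^2 - 4*x - 5) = x*(x - 5)*(x + 1)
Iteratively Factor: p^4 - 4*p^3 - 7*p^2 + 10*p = (p - 5)*(p^3 + p^2 - 2*p) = (p - 5)*(p + 2)*(p^2 - p) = (p - 5)*(p - 1)*(p + 2)*(p)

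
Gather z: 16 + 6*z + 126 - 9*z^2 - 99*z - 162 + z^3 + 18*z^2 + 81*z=z^3 + 9*z^2 - 12*z - 20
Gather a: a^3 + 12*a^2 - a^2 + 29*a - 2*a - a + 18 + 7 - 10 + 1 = a^3 + 11*a^2 + 26*a + 16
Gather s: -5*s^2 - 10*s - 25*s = -5*s^2 - 35*s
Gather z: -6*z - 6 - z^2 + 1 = -z^2 - 6*z - 5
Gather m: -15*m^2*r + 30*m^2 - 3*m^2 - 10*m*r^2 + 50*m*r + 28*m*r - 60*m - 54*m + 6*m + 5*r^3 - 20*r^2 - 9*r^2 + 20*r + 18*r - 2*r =m^2*(27 - 15*r) + m*(-10*r^2 + 78*r - 108) + 5*r^3 - 29*r^2 + 36*r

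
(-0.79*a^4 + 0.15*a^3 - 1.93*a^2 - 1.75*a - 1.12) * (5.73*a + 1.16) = -4.5267*a^5 - 0.0569*a^4 - 10.8849*a^3 - 12.2663*a^2 - 8.4476*a - 1.2992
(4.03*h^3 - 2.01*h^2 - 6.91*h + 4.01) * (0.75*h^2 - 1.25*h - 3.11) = 3.0225*h^5 - 6.545*h^4 - 15.2033*h^3 + 17.8961*h^2 + 16.4776*h - 12.4711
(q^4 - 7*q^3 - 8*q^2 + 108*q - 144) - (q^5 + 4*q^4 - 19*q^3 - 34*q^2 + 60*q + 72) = -q^5 - 3*q^4 + 12*q^3 + 26*q^2 + 48*q - 216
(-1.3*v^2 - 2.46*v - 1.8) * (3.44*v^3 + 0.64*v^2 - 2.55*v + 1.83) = -4.472*v^5 - 9.2944*v^4 - 4.4514*v^3 + 2.742*v^2 + 0.0881999999999996*v - 3.294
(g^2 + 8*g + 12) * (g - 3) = g^3 + 5*g^2 - 12*g - 36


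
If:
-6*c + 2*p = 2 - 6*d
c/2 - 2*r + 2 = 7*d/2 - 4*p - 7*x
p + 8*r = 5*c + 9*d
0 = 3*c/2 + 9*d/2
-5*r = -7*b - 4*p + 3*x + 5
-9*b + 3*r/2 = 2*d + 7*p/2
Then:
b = -20409/43466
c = 1707/43466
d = -569/43466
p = 25147/21733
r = -2930/21733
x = -43239/43466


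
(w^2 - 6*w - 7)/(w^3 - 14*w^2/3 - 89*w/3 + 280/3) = 3*(w + 1)/(3*w^2 + 7*w - 40)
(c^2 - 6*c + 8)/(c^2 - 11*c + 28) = (c - 2)/(c - 7)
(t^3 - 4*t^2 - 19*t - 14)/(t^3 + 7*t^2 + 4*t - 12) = (t^2 - 6*t - 7)/(t^2 + 5*t - 6)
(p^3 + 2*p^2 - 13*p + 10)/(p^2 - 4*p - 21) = (-p^3 - 2*p^2 + 13*p - 10)/(-p^2 + 4*p + 21)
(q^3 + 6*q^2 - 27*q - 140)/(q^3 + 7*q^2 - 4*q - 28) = (q^2 - q - 20)/(q^2 - 4)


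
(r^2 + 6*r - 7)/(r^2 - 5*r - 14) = (-r^2 - 6*r + 7)/(-r^2 + 5*r + 14)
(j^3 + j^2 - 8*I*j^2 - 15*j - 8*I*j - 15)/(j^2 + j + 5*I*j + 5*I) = (j^2 - 8*I*j - 15)/(j + 5*I)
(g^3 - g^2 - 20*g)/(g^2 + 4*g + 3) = g*(g^2 - g - 20)/(g^2 + 4*g + 3)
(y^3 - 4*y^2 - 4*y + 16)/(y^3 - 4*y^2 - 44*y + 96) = (y^2 - 2*y - 8)/(y^2 - 2*y - 48)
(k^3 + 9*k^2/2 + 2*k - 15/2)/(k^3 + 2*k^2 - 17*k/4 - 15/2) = 2*(k^2 + 2*k - 3)/(2*k^2 - k - 6)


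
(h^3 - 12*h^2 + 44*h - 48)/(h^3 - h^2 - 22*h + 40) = (h - 6)/(h + 5)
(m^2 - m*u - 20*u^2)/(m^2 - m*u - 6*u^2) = (-m^2 + m*u + 20*u^2)/(-m^2 + m*u + 6*u^2)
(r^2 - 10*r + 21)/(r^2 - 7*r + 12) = (r - 7)/(r - 4)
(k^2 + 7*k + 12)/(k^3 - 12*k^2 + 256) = (k + 3)/(k^2 - 16*k + 64)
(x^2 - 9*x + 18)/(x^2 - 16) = (x^2 - 9*x + 18)/(x^2 - 16)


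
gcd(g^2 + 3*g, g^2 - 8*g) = g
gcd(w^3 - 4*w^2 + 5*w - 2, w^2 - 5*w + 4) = w - 1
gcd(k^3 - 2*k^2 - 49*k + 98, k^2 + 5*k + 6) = 1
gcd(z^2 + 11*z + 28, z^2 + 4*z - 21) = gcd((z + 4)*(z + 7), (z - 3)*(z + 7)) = z + 7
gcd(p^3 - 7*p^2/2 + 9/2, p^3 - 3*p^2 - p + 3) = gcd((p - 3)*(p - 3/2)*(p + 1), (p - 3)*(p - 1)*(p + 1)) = p^2 - 2*p - 3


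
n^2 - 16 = (n - 4)*(n + 4)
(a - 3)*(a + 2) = a^2 - a - 6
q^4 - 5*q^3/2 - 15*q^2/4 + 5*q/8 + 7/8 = (q - 7/2)*(q - 1/2)*(q + 1/2)*(q + 1)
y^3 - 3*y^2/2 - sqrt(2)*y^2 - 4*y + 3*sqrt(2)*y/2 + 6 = (y - 3/2)*(y - 2*sqrt(2))*(y + sqrt(2))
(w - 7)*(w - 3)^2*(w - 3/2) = w^4 - 29*w^3/2 + 141*w^2/2 - 279*w/2 + 189/2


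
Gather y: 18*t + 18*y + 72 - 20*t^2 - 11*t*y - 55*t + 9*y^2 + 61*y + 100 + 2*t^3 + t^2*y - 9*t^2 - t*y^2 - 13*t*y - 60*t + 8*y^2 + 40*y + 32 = 2*t^3 - 29*t^2 - 97*t + y^2*(17 - t) + y*(t^2 - 24*t + 119) + 204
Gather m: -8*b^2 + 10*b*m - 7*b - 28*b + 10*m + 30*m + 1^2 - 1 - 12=-8*b^2 - 35*b + m*(10*b + 40) - 12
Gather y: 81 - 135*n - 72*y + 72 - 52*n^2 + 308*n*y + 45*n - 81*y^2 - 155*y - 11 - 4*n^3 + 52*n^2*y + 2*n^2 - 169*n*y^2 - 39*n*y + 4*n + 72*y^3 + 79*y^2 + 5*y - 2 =-4*n^3 - 50*n^2 - 86*n + 72*y^3 + y^2*(-169*n - 2) + y*(52*n^2 + 269*n - 222) + 140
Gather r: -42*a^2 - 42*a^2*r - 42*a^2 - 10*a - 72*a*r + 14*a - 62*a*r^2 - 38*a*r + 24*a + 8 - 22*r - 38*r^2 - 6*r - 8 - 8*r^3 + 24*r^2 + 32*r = -84*a^2 + 28*a - 8*r^3 + r^2*(-62*a - 14) + r*(-42*a^2 - 110*a + 4)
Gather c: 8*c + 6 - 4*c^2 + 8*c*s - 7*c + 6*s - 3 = -4*c^2 + c*(8*s + 1) + 6*s + 3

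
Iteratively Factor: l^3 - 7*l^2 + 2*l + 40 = (l - 4)*(l^2 - 3*l - 10) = (l - 5)*(l - 4)*(l + 2)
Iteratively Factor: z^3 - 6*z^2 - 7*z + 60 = (z - 5)*(z^2 - z - 12) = (z - 5)*(z + 3)*(z - 4)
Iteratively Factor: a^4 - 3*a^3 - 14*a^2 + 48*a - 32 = (a + 4)*(a^3 - 7*a^2 + 14*a - 8) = (a - 2)*(a + 4)*(a^2 - 5*a + 4) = (a - 4)*(a - 2)*(a + 4)*(a - 1)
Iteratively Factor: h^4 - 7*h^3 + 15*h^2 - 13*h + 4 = (h - 1)*(h^3 - 6*h^2 + 9*h - 4) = (h - 1)^2*(h^2 - 5*h + 4) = (h - 1)^3*(h - 4)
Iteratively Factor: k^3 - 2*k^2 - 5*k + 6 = (k + 2)*(k^2 - 4*k + 3) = (k - 3)*(k + 2)*(k - 1)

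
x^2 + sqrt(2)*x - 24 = (x - 3*sqrt(2))*(x + 4*sqrt(2))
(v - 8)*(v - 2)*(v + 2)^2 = v^4 - 6*v^3 - 20*v^2 + 24*v + 64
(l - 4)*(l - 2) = l^2 - 6*l + 8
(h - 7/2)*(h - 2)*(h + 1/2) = h^3 - 5*h^2 + 17*h/4 + 7/2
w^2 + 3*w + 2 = (w + 1)*(w + 2)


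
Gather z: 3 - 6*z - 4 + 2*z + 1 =-4*z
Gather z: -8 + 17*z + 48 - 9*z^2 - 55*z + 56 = -9*z^2 - 38*z + 96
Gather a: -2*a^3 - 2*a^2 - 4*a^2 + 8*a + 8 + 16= -2*a^3 - 6*a^2 + 8*a + 24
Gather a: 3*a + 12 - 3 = 3*a + 9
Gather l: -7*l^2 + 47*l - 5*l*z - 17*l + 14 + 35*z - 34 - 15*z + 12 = -7*l^2 + l*(30 - 5*z) + 20*z - 8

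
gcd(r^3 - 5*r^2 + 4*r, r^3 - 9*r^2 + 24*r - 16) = r^2 - 5*r + 4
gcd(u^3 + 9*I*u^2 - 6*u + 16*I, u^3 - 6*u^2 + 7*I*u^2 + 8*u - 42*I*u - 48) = u^2 + 7*I*u + 8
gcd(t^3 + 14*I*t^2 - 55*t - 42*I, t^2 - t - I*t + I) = 1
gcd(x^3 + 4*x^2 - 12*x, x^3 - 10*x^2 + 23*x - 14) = x - 2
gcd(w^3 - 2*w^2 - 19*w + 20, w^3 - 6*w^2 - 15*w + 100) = w^2 - w - 20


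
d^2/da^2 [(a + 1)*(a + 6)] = 2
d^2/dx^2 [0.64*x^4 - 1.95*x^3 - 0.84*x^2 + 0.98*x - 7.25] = 7.68*x^2 - 11.7*x - 1.68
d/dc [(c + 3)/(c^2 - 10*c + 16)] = (c^2 - 10*c - 2*(c - 5)*(c + 3) + 16)/(c^2 - 10*c + 16)^2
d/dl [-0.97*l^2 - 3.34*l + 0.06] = -1.94*l - 3.34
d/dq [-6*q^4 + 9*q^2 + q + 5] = -24*q^3 + 18*q + 1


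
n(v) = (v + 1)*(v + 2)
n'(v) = 2*v + 3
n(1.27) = 7.42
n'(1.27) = 5.54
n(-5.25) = 13.81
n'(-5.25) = -7.50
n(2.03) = 12.21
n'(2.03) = 7.06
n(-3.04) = 2.12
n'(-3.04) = -3.08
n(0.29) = 2.95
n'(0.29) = 3.58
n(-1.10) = -0.09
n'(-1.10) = 0.80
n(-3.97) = 5.85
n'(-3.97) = -4.94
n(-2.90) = 1.71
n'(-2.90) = -2.80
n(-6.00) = 20.00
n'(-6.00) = -9.00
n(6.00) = 56.00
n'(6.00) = 15.00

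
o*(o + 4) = o^2 + 4*o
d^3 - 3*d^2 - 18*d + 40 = (d - 5)*(d - 2)*(d + 4)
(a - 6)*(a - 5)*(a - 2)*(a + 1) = a^4 - 12*a^3 + 39*a^2 - 8*a - 60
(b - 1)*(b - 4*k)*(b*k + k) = b^3*k - 4*b^2*k^2 - b*k + 4*k^2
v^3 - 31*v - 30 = (v - 6)*(v + 1)*(v + 5)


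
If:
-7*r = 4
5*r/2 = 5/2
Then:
No Solution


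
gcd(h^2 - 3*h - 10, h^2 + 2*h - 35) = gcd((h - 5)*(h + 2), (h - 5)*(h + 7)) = h - 5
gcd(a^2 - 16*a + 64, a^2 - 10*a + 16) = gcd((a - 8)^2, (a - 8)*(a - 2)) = a - 8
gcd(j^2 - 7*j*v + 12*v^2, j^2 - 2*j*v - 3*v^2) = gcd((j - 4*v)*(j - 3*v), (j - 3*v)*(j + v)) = -j + 3*v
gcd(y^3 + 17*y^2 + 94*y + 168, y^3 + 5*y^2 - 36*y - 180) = y + 6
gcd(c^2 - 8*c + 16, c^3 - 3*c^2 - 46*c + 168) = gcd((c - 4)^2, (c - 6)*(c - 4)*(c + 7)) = c - 4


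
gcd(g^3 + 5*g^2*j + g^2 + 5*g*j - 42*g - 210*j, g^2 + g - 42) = g^2 + g - 42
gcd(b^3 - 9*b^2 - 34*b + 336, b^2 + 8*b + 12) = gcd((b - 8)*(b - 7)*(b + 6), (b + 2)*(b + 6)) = b + 6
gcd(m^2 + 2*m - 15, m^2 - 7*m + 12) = m - 3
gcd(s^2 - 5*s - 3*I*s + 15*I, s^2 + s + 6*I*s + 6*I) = 1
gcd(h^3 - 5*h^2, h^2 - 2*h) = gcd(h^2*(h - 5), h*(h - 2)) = h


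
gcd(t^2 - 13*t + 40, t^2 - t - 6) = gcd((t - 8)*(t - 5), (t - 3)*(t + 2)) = 1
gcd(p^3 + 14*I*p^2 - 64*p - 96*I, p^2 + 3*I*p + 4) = p + 4*I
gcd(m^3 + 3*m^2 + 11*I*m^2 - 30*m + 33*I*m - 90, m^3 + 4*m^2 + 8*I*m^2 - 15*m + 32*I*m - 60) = m + 5*I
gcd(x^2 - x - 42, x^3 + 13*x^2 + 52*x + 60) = x + 6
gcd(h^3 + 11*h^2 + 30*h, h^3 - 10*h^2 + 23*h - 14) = 1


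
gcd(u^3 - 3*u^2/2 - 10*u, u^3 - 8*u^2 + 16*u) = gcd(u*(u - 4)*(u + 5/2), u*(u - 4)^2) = u^2 - 4*u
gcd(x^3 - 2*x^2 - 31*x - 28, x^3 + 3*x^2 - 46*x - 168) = x^2 - 3*x - 28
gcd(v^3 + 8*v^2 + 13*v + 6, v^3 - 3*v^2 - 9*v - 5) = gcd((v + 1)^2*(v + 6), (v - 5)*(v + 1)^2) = v^2 + 2*v + 1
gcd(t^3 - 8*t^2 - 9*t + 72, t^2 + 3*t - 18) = t - 3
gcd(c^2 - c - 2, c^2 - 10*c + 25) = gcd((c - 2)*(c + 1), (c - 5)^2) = 1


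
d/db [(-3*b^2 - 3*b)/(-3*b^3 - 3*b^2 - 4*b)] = 3*(-3*b^2 - 6*b + 1)/(9*b^4 + 18*b^3 + 33*b^2 + 24*b + 16)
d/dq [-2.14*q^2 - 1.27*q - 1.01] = -4.28*q - 1.27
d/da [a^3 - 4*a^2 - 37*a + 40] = 3*a^2 - 8*a - 37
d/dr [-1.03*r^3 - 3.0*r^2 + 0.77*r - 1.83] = -3.09*r^2 - 6.0*r + 0.77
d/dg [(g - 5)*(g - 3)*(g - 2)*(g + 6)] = 4*g^3 - 12*g^2 - 58*g + 156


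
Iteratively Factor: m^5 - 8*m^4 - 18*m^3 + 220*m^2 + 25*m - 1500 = (m + 4)*(m^4 - 12*m^3 + 30*m^2 + 100*m - 375) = (m + 3)*(m + 4)*(m^3 - 15*m^2 + 75*m - 125) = (m - 5)*(m + 3)*(m + 4)*(m^2 - 10*m + 25) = (m - 5)^2*(m + 3)*(m + 4)*(m - 5)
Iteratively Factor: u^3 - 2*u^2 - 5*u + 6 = (u + 2)*(u^2 - 4*u + 3) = (u - 3)*(u + 2)*(u - 1)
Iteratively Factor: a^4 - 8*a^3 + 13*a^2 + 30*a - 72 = (a + 2)*(a^3 - 10*a^2 + 33*a - 36) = (a - 3)*(a + 2)*(a^2 - 7*a + 12) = (a - 3)^2*(a + 2)*(a - 4)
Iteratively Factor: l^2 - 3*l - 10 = (l - 5)*(l + 2)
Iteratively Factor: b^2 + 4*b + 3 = (b + 3)*(b + 1)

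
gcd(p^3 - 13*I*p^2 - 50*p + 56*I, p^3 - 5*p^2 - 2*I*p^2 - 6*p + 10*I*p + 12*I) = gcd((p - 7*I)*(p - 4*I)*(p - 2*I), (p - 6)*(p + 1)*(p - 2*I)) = p - 2*I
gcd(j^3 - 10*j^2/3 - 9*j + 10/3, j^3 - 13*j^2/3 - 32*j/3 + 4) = j^2 + 5*j/3 - 2/3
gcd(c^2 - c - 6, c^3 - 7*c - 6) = c^2 - c - 6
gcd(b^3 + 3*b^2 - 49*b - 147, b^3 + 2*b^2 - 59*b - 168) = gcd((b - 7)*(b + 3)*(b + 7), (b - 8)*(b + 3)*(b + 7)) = b^2 + 10*b + 21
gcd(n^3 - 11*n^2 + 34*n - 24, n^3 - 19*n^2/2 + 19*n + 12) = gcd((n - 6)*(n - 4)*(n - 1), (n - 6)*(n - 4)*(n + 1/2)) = n^2 - 10*n + 24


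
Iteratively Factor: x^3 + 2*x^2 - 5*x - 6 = (x - 2)*(x^2 + 4*x + 3) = (x - 2)*(x + 3)*(x + 1)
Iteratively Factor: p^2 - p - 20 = (p - 5)*(p + 4)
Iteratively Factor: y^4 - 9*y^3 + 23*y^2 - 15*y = (y - 5)*(y^3 - 4*y^2 + 3*y) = (y - 5)*(y - 1)*(y^2 - 3*y) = y*(y - 5)*(y - 1)*(y - 3)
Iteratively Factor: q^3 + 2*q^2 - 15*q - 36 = (q + 3)*(q^2 - q - 12) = (q + 3)^2*(q - 4)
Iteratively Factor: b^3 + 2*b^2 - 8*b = (b - 2)*(b^2 + 4*b) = b*(b - 2)*(b + 4)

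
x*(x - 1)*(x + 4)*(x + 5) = x^4 + 8*x^3 + 11*x^2 - 20*x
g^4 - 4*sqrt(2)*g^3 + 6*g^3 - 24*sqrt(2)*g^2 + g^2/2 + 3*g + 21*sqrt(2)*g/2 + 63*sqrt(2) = (g + 6)*(g - 7*sqrt(2)/2)*(g - 3*sqrt(2)/2)*(g + sqrt(2))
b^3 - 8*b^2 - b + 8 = (b - 8)*(b - 1)*(b + 1)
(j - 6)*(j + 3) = j^2 - 3*j - 18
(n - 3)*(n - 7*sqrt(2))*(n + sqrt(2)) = n^3 - 6*sqrt(2)*n^2 - 3*n^2 - 14*n + 18*sqrt(2)*n + 42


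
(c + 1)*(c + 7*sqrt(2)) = c^2 + c + 7*sqrt(2)*c + 7*sqrt(2)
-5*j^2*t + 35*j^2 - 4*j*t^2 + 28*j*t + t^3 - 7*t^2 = (-5*j + t)*(j + t)*(t - 7)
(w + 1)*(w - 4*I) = w^2 + w - 4*I*w - 4*I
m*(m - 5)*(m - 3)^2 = m^4 - 11*m^3 + 39*m^2 - 45*m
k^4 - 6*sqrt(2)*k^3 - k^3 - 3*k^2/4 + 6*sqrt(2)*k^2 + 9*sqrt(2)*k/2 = k*(k - 3/2)*(k + 1/2)*(k - 6*sqrt(2))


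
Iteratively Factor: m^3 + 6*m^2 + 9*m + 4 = (m + 1)*(m^2 + 5*m + 4) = (m + 1)*(m + 4)*(m + 1)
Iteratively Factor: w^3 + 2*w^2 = (w)*(w^2 + 2*w) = w*(w + 2)*(w)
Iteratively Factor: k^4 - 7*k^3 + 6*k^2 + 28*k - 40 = (k - 5)*(k^3 - 2*k^2 - 4*k + 8) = (k - 5)*(k - 2)*(k^2 - 4) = (k - 5)*(k - 2)*(k + 2)*(k - 2)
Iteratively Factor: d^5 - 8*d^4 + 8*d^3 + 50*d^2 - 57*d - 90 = (d - 5)*(d^4 - 3*d^3 - 7*d^2 + 15*d + 18) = (d - 5)*(d - 3)*(d^3 - 7*d - 6) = (d - 5)*(d - 3)^2*(d^2 + 3*d + 2) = (d - 5)*(d - 3)^2*(d + 1)*(d + 2)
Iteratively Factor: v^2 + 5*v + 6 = (v + 3)*(v + 2)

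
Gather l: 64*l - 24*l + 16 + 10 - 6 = 40*l + 20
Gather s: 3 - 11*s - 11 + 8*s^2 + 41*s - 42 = 8*s^2 + 30*s - 50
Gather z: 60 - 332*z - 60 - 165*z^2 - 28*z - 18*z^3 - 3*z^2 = -18*z^3 - 168*z^2 - 360*z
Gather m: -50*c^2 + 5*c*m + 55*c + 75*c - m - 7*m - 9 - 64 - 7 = -50*c^2 + 130*c + m*(5*c - 8) - 80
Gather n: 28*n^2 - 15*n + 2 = 28*n^2 - 15*n + 2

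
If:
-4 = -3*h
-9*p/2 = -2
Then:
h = 4/3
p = 4/9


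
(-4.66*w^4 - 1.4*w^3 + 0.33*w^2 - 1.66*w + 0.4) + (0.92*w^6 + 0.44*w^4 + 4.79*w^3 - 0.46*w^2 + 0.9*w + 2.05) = 0.92*w^6 - 4.22*w^4 + 3.39*w^3 - 0.13*w^2 - 0.76*w + 2.45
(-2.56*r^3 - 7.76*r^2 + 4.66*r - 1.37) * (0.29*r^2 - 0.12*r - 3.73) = -0.7424*r^5 - 1.9432*r^4 + 11.8314*r^3 + 27.9883*r^2 - 17.2174*r + 5.1101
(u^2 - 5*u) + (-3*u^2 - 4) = -2*u^2 - 5*u - 4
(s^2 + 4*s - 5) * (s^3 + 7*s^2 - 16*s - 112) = s^5 + 11*s^4 + 7*s^3 - 211*s^2 - 368*s + 560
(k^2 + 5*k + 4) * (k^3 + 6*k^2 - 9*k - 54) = k^5 + 11*k^4 + 25*k^3 - 75*k^2 - 306*k - 216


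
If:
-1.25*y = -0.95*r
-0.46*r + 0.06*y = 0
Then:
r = 0.00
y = 0.00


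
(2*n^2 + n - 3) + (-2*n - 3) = 2*n^2 - n - 6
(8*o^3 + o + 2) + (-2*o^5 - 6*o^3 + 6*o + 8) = -2*o^5 + 2*o^3 + 7*o + 10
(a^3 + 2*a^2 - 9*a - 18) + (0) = a^3 + 2*a^2 - 9*a - 18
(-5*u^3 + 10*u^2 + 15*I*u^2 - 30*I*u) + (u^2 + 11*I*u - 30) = -5*u^3 + 11*u^2 + 15*I*u^2 - 19*I*u - 30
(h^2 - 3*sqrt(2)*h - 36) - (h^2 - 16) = -3*sqrt(2)*h - 20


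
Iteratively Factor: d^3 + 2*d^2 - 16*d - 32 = (d - 4)*(d^2 + 6*d + 8) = (d - 4)*(d + 2)*(d + 4)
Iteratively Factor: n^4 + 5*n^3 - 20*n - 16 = (n + 2)*(n^3 + 3*n^2 - 6*n - 8) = (n + 2)*(n + 4)*(n^2 - n - 2) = (n - 2)*(n + 2)*(n + 4)*(n + 1)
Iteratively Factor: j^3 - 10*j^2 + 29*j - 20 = (j - 1)*(j^2 - 9*j + 20) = (j - 4)*(j - 1)*(j - 5)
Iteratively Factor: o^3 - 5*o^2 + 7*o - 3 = (o - 3)*(o^2 - 2*o + 1) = (o - 3)*(o - 1)*(o - 1)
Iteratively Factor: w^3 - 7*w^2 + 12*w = (w)*(w^2 - 7*w + 12) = w*(w - 4)*(w - 3)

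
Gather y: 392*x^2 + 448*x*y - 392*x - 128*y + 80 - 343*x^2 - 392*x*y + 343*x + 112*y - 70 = 49*x^2 - 49*x + y*(56*x - 16) + 10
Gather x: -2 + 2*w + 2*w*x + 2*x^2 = 2*w*x + 2*w + 2*x^2 - 2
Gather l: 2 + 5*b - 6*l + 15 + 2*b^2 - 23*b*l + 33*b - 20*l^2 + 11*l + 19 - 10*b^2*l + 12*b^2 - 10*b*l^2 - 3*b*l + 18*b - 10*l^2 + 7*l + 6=14*b^2 + 56*b + l^2*(-10*b - 30) + l*(-10*b^2 - 26*b + 12) + 42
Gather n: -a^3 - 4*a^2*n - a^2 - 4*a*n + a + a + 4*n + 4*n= -a^3 - a^2 + 2*a + n*(-4*a^2 - 4*a + 8)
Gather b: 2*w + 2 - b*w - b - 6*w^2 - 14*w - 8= b*(-w - 1) - 6*w^2 - 12*w - 6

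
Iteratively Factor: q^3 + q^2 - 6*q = (q - 2)*(q^2 + 3*q) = (q - 2)*(q + 3)*(q)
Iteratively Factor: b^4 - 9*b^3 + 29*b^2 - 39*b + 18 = (b - 3)*(b^3 - 6*b^2 + 11*b - 6) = (b - 3)^2*(b^2 - 3*b + 2) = (b - 3)^2*(b - 2)*(b - 1)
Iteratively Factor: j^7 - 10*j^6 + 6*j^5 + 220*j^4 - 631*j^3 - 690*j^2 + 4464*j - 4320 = (j - 3)*(j^6 - 7*j^5 - 15*j^4 + 175*j^3 - 106*j^2 - 1008*j + 1440) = (j - 4)*(j - 3)*(j^5 - 3*j^4 - 27*j^3 + 67*j^2 + 162*j - 360) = (j - 4)*(j - 3)*(j + 3)*(j^4 - 6*j^3 - 9*j^2 + 94*j - 120) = (j - 5)*(j - 4)*(j - 3)*(j + 3)*(j^3 - j^2 - 14*j + 24) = (j - 5)*(j - 4)*(j - 3)*(j + 3)*(j + 4)*(j^2 - 5*j + 6) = (j - 5)*(j - 4)*(j - 3)^2*(j + 3)*(j + 4)*(j - 2)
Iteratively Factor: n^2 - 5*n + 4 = (n - 1)*(n - 4)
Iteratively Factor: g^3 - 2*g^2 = (g - 2)*(g^2) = g*(g - 2)*(g)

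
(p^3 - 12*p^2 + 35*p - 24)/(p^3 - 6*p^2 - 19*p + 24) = (p - 3)/(p + 3)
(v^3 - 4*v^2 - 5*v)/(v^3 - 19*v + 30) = v*(v^2 - 4*v - 5)/(v^3 - 19*v + 30)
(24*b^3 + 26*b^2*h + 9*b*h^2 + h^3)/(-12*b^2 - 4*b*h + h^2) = (-12*b^2 - 7*b*h - h^2)/(6*b - h)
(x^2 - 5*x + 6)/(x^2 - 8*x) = (x^2 - 5*x + 6)/(x*(x - 8))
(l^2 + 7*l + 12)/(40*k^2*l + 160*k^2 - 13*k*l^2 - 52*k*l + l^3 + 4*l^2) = (l + 3)/(40*k^2 - 13*k*l + l^2)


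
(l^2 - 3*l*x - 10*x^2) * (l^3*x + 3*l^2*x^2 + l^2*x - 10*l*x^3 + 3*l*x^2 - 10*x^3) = l^5*x + l^4*x - 29*l^3*x^3 - 29*l^2*x^3 + 100*l*x^5 + 100*x^5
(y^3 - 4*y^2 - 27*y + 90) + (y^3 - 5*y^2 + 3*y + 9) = 2*y^3 - 9*y^2 - 24*y + 99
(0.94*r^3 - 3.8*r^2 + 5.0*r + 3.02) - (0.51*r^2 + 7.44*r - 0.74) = 0.94*r^3 - 4.31*r^2 - 2.44*r + 3.76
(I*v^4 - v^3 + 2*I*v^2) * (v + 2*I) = I*v^5 - 3*v^4 - 4*v^2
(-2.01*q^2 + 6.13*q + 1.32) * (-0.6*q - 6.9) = 1.206*q^3 + 10.191*q^2 - 43.089*q - 9.108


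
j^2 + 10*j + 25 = (j + 5)^2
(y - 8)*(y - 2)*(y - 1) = y^3 - 11*y^2 + 26*y - 16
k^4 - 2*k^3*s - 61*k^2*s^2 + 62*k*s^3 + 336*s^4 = (k - 8*s)*(k - 3*s)*(k + 2*s)*(k + 7*s)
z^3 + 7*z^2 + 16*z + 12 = (z + 2)^2*(z + 3)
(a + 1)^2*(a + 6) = a^3 + 8*a^2 + 13*a + 6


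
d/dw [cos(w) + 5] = -sin(w)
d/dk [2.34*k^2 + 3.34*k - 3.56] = 4.68*k + 3.34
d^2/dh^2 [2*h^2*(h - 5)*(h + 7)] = 24*h^2 + 24*h - 140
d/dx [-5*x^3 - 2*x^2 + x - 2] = -15*x^2 - 4*x + 1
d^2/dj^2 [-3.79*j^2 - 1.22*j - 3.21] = -7.58000000000000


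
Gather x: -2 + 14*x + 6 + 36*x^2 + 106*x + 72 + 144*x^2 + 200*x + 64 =180*x^2 + 320*x + 140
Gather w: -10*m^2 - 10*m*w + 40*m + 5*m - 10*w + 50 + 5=-10*m^2 + 45*m + w*(-10*m - 10) + 55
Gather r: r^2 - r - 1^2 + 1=r^2 - r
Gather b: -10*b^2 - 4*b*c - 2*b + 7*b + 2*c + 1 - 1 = -10*b^2 + b*(5 - 4*c) + 2*c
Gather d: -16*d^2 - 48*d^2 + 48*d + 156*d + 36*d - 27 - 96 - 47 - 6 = -64*d^2 + 240*d - 176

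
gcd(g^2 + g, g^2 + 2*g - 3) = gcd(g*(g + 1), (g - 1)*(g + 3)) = 1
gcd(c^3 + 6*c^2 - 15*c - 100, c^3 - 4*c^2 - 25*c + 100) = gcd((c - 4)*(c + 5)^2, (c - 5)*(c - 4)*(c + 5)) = c^2 + c - 20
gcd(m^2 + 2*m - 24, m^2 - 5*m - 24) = 1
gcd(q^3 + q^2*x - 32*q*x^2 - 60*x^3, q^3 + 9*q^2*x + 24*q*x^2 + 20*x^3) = q^2 + 7*q*x + 10*x^2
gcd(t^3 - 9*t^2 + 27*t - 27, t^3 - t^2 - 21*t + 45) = t^2 - 6*t + 9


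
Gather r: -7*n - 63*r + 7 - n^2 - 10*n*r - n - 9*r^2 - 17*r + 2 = -n^2 - 8*n - 9*r^2 + r*(-10*n - 80) + 9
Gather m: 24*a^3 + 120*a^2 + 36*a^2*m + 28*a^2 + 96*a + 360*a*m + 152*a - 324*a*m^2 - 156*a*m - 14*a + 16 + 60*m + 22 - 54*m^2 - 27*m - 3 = 24*a^3 + 148*a^2 + 234*a + m^2*(-324*a - 54) + m*(36*a^2 + 204*a + 33) + 35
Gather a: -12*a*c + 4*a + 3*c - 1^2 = a*(4 - 12*c) + 3*c - 1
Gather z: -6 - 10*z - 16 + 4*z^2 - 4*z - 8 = 4*z^2 - 14*z - 30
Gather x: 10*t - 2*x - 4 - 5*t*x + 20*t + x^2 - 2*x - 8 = 30*t + x^2 + x*(-5*t - 4) - 12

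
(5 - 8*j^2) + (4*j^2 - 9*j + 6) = -4*j^2 - 9*j + 11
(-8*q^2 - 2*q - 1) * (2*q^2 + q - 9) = -16*q^4 - 12*q^3 + 68*q^2 + 17*q + 9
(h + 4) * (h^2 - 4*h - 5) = h^3 - 21*h - 20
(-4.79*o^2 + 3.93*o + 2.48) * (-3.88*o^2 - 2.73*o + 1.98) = 18.5852*o^4 - 2.1717*o^3 - 29.8355*o^2 + 1.011*o + 4.9104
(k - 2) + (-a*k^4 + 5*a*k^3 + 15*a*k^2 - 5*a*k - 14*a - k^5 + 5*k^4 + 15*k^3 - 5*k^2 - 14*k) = -a*k^4 + 5*a*k^3 + 15*a*k^2 - 5*a*k - 14*a - k^5 + 5*k^4 + 15*k^3 - 5*k^2 - 13*k - 2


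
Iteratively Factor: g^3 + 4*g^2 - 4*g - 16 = (g - 2)*(g^2 + 6*g + 8) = (g - 2)*(g + 2)*(g + 4)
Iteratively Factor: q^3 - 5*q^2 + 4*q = (q)*(q^2 - 5*q + 4) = q*(q - 4)*(q - 1)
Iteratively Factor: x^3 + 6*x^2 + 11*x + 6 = (x + 2)*(x^2 + 4*x + 3) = (x + 2)*(x + 3)*(x + 1)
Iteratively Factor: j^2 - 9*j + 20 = (j - 4)*(j - 5)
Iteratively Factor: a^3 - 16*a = (a)*(a^2 - 16) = a*(a - 4)*(a + 4)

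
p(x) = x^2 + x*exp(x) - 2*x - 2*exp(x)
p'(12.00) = 1790324.71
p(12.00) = 1627667.91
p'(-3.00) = -8.20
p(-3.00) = 14.75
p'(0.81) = -0.81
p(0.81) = -3.64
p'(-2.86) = -7.94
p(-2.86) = 13.62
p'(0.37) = -2.17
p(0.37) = -2.96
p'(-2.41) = -7.13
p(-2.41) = 10.23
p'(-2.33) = -6.98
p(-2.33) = 9.67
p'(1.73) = 5.58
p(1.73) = -1.99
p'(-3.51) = -9.15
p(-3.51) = 19.18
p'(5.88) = 1755.87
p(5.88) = 1411.11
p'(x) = x*exp(x) + 2*x - exp(x) - 2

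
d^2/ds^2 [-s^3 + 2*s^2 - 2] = 4 - 6*s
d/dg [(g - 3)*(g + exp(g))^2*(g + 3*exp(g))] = (g + exp(g))*((g - 3)*(g + exp(g))*(3*exp(g) + 1) + 2*(g - 3)*(g + 3*exp(g))*(exp(g) + 1) + (g + exp(g))*(g + 3*exp(g)))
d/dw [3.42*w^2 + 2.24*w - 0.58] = 6.84*w + 2.24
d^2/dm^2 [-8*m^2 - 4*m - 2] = -16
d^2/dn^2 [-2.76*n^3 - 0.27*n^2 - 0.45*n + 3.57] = -16.56*n - 0.54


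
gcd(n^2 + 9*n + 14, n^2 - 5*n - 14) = n + 2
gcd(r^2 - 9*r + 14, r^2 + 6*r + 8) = 1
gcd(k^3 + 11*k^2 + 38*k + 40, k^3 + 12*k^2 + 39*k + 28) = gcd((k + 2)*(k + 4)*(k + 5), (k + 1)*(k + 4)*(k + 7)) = k + 4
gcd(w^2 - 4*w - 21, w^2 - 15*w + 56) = w - 7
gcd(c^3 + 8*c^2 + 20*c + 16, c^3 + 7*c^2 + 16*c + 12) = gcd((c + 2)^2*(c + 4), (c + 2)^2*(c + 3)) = c^2 + 4*c + 4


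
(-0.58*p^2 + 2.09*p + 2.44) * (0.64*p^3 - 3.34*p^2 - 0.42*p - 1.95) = -0.3712*p^5 + 3.2748*p^4 - 5.1754*p^3 - 7.8964*p^2 - 5.1003*p - 4.758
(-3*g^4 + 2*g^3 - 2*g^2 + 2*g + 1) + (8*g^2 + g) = -3*g^4 + 2*g^3 + 6*g^2 + 3*g + 1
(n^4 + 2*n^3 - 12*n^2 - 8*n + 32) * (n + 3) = n^5 + 5*n^4 - 6*n^3 - 44*n^2 + 8*n + 96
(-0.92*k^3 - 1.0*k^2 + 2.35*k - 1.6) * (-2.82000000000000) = 2.5944*k^3 + 2.82*k^2 - 6.627*k + 4.512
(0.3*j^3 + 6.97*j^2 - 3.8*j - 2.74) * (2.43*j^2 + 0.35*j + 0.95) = 0.729*j^5 + 17.0421*j^4 - 6.5095*j^3 - 1.3667*j^2 - 4.569*j - 2.603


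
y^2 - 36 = (y - 6)*(y + 6)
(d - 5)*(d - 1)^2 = d^3 - 7*d^2 + 11*d - 5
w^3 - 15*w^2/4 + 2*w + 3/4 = (w - 3)*(w - 1)*(w + 1/4)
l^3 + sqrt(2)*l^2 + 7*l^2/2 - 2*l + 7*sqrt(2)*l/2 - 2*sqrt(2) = (l - 1/2)*(l + 4)*(l + sqrt(2))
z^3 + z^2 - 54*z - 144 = (z - 8)*(z + 3)*(z + 6)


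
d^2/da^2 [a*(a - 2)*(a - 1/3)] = 6*a - 14/3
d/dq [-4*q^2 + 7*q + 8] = 7 - 8*q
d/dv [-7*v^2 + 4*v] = 4 - 14*v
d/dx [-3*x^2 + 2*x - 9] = 2 - 6*x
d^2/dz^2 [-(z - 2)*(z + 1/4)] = -2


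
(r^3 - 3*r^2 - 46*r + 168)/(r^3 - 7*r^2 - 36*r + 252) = (r^2 + 3*r - 28)/(r^2 - r - 42)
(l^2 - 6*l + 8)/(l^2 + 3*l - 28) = (l - 2)/(l + 7)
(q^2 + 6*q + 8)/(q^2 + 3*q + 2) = (q + 4)/(q + 1)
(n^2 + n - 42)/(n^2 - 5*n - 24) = (-n^2 - n + 42)/(-n^2 + 5*n + 24)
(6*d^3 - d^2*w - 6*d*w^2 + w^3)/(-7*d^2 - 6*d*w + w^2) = (6*d^2 - 7*d*w + w^2)/(-7*d + w)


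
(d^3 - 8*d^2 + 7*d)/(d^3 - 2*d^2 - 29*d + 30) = d*(d - 7)/(d^2 - d - 30)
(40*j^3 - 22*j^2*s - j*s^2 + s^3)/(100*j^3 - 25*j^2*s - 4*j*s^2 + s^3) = (-2*j + s)/(-5*j + s)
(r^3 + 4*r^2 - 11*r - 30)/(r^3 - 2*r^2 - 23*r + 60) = (r + 2)/(r - 4)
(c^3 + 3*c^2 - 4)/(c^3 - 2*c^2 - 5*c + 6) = (c + 2)/(c - 3)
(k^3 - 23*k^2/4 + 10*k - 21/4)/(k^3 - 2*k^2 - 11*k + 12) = (k^2 - 19*k/4 + 21/4)/(k^2 - k - 12)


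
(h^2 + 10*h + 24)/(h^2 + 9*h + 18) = (h + 4)/(h + 3)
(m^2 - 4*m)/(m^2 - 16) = m/(m + 4)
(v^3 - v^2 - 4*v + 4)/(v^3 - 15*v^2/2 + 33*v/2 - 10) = 2*(v^2 - 4)/(2*v^2 - 13*v + 20)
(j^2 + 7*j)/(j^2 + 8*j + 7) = j/(j + 1)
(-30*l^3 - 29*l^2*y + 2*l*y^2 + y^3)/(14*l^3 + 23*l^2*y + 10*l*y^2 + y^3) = (-30*l^2 + l*y + y^2)/(14*l^2 + 9*l*y + y^2)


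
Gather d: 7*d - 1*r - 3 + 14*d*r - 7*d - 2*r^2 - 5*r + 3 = 14*d*r - 2*r^2 - 6*r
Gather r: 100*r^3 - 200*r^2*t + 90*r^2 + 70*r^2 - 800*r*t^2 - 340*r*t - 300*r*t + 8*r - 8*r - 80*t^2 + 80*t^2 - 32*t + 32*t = 100*r^3 + r^2*(160 - 200*t) + r*(-800*t^2 - 640*t)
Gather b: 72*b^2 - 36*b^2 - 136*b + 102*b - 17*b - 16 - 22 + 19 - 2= 36*b^2 - 51*b - 21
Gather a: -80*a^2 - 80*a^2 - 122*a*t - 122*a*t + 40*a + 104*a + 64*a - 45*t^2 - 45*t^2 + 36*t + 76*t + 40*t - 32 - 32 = -160*a^2 + a*(208 - 244*t) - 90*t^2 + 152*t - 64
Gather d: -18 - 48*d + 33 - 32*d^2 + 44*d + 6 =-32*d^2 - 4*d + 21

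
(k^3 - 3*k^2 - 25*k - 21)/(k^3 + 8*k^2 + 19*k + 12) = (k - 7)/(k + 4)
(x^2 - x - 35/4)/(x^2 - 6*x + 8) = (x^2 - x - 35/4)/(x^2 - 6*x + 8)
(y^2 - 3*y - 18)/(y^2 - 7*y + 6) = (y + 3)/(y - 1)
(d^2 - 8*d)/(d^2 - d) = (d - 8)/(d - 1)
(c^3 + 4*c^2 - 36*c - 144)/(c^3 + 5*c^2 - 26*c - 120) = (c - 6)/(c - 5)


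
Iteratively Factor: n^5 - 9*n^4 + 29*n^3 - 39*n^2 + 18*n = (n - 1)*(n^4 - 8*n^3 + 21*n^2 - 18*n) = (n - 3)*(n - 1)*(n^3 - 5*n^2 + 6*n) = (n - 3)*(n - 2)*(n - 1)*(n^2 - 3*n) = n*(n - 3)*(n - 2)*(n - 1)*(n - 3)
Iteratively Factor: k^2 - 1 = (k - 1)*(k + 1)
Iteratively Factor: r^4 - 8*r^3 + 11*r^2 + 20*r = (r - 4)*(r^3 - 4*r^2 - 5*r) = (r - 4)*(r + 1)*(r^2 - 5*r) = r*(r - 4)*(r + 1)*(r - 5)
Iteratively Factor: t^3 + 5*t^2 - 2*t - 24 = (t + 3)*(t^2 + 2*t - 8) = (t + 3)*(t + 4)*(t - 2)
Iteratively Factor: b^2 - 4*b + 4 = (b - 2)*(b - 2)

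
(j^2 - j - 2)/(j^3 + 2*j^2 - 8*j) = (j + 1)/(j*(j + 4))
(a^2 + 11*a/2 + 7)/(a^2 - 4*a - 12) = (a + 7/2)/(a - 6)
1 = 1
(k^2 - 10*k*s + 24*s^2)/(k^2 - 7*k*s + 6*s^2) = (-k + 4*s)/(-k + s)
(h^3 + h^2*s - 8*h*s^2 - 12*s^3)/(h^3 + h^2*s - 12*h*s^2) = (h^2 + 4*h*s + 4*s^2)/(h*(h + 4*s))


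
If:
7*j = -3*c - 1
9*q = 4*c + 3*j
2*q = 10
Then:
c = 318/19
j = -139/19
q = 5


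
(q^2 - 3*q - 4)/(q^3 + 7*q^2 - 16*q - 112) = (q + 1)/(q^2 + 11*q + 28)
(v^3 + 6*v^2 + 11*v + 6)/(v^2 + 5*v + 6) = v + 1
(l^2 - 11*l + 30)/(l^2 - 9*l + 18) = (l - 5)/(l - 3)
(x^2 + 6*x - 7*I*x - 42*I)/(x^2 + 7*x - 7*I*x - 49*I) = (x + 6)/(x + 7)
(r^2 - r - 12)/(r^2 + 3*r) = (r - 4)/r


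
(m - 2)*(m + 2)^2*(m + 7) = m^4 + 9*m^3 + 10*m^2 - 36*m - 56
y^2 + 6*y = y*(y + 6)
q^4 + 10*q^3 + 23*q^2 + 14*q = q*(q + 1)*(q + 2)*(q + 7)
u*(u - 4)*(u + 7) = u^3 + 3*u^2 - 28*u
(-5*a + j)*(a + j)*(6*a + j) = -30*a^3 - 29*a^2*j + 2*a*j^2 + j^3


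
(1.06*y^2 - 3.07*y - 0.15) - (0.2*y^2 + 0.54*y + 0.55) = 0.86*y^2 - 3.61*y - 0.7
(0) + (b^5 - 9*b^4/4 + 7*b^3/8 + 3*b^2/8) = b^5 - 9*b^4/4 + 7*b^3/8 + 3*b^2/8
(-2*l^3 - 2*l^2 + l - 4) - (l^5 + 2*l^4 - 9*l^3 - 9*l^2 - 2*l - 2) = -l^5 - 2*l^4 + 7*l^3 + 7*l^2 + 3*l - 2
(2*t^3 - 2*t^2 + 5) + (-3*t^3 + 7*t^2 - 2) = -t^3 + 5*t^2 + 3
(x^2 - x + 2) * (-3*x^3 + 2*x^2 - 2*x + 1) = -3*x^5 + 5*x^4 - 10*x^3 + 7*x^2 - 5*x + 2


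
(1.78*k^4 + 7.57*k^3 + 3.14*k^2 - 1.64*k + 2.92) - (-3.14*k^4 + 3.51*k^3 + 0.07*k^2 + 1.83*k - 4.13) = 4.92*k^4 + 4.06*k^3 + 3.07*k^2 - 3.47*k + 7.05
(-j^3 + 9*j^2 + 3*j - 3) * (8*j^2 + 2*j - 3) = -8*j^5 + 70*j^4 + 45*j^3 - 45*j^2 - 15*j + 9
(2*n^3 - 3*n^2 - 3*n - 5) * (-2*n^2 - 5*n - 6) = -4*n^5 - 4*n^4 + 9*n^3 + 43*n^2 + 43*n + 30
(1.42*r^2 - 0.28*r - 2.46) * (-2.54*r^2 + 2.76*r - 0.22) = -3.6068*r^4 + 4.6304*r^3 + 5.1632*r^2 - 6.728*r + 0.5412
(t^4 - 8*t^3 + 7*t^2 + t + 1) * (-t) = -t^5 + 8*t^4 - 7*t^3 - t^2 - t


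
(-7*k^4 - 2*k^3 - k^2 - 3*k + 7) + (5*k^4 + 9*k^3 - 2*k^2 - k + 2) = -2*k^4 + 7*k^3 - 3*k^2 - 4*k + 9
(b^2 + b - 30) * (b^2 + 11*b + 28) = b^4 + 12*b^3 + 9*b^2 - 302*b - 840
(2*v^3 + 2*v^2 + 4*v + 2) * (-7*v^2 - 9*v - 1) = -14*v^5 - 32*v^4 - 48*v^3 - 52*v^2 - 22*v - 2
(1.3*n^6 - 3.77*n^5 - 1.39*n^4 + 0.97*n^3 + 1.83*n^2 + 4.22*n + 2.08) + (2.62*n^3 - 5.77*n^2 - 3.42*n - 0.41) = 1.3*n^6 - 3.77*n^5 - 1.39*n^4 + 3.59*n^3 - 3.94*n^2 + 0.8*n + 1.67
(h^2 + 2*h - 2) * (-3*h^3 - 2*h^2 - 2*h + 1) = -3*h^5 - 8*h^4 + h^2 + 6*h - 2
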